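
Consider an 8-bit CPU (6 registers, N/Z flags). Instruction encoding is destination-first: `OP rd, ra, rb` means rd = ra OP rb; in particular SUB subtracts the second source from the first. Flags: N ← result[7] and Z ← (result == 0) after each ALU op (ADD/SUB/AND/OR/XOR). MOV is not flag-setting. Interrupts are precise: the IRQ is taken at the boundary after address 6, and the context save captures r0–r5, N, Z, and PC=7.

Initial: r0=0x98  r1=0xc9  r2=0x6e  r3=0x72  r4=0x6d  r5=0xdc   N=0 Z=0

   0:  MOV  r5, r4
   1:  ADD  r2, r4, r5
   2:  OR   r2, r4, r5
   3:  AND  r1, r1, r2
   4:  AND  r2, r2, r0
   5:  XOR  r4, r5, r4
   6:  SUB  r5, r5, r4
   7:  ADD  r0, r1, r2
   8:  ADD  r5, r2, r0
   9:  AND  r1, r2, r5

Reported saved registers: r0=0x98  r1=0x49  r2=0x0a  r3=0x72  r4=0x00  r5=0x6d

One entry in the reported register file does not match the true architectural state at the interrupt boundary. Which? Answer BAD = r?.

after  0: r0=0x98 r1=0xc9 r2=0x6e r3=0x72 r4=0x6d r5=0x6d  N=0 Z=0
after  1: r0=0x98 r1=0xc9 r2=0xda r3=0x72 r4=0x6d r5=0x6d  N=1 Z=0
after  2: r0=0x98 r1=0xc9 r2=0x6d r3=0x72 r4=0x6d r5=0x6d  N=0 Z=0
after  3: r0=0x98 r1=0x49 r2=0x6d r3=0x72 r4=0x6d r5=0x6d  N=0 Z=0
after  4: r0=0x98 r1=0x49 r2=0x08 r3=0x72 r4=0x6d r5=0x6d  N=0 Z=0
after  5: r0=0x98 r1=0x49 r2=0x08 r3=0x72 r4=0x00 r5=0x6d  N=0 Z=1
after  6: r0=0x98 r1=0x49 r2=0x08 r3=0x72 r4=0x00 r5=0x6d  N=0 Z=0
-- IRQ taken; context saved, return-PC = 7 --
mismatch: r2: reported 0x0a vs actual 0x08

BAD = r2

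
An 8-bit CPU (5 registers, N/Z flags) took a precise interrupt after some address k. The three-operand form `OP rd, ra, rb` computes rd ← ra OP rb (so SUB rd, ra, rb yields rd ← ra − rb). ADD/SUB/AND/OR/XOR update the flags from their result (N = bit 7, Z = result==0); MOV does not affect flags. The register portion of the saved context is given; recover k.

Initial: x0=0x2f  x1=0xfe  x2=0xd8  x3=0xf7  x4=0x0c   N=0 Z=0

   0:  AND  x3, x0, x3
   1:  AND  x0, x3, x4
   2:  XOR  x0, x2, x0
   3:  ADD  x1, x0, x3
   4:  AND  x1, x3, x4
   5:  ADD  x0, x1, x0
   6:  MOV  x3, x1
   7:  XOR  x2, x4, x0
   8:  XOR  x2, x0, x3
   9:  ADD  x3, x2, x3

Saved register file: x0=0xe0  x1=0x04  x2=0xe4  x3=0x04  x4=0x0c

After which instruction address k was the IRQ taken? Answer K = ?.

K = 8

after  0: x0=0x2f x1=0xfe x2=0xd8 x3=0x27 x4=0x0c  N=0 Z=0
after  1: x0=0x04 x1=0xfe x2=0xd8 x3=0x27 x4=0x0c  N=0 Z=0
after  2: x0=0xdc x1=0xfe x2=0xd8 x3=0x27 x4=0x0c  N=1 Z=0
after  3: x0=0xdc x1=0x03 x2=0xd8 x3=0x27 x4=0x0c  N=0 Z=0
after  4: x0=0xdc x1=0x04 x2=0xd8 x3=0x27 x4=0x0c  N=0 Z=0
after  5: x0=0xe0 x1=0x04 x2=0xd8 x3=0x27 x4=0x0c  N=1 Z=0
after  6: x0=0xe0 x1=0x04 x2=0xd8 x3=0x04 x4=0x0c  N=1 Z=0
after  7: x0=0xe0 x1=0x04 x2=0xec x3=0x04 x4=0x0c  N=1 Z=0
after  8: x0=0xe0 x1=0x04 x2=0xe4 x3=0x04 x4=0x0c  N=1 Z=0
-- IRQ taken; context saved, return-PC = 9 --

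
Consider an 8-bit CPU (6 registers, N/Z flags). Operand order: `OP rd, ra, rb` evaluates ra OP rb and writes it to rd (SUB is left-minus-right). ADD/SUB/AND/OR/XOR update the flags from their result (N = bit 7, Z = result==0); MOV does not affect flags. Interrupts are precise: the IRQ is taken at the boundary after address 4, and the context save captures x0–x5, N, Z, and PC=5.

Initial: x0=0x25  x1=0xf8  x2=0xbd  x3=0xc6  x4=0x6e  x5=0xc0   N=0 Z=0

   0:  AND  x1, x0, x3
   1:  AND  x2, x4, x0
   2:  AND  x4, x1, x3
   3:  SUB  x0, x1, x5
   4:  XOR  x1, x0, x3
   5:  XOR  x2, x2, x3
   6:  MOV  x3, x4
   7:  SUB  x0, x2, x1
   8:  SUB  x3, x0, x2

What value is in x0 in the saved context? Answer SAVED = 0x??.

SAVED = 0x44

after  0: x0=0x25 x1=0x04 x2=0xbd x3=0xc6 x4=0x6e x5=0xc0  N=0 Z=0
after  1: x0=0x25 x1=0x04 x2=0x24 x3=0xc6 x4=0x6e x5=0xc0  N=0 Z=0
after  2: x0=0x25 x1=0x04 x2=0x24 x3=0xc6 x4=0x04 x5=0xc0  N=0 Z=0
after  3: x0=0x44 x1=0x04 x2=0x24 x3=0xc6 x4=0x04 x5=0xc0  N=0 Z=0
after  4: x0=0x44 x1=0x82 x2=0x24 x3=0xc6 x4=0x04 x5=0xc0  N=1 Z=0
-- IRQ taken; context saved, return-PC = 5 --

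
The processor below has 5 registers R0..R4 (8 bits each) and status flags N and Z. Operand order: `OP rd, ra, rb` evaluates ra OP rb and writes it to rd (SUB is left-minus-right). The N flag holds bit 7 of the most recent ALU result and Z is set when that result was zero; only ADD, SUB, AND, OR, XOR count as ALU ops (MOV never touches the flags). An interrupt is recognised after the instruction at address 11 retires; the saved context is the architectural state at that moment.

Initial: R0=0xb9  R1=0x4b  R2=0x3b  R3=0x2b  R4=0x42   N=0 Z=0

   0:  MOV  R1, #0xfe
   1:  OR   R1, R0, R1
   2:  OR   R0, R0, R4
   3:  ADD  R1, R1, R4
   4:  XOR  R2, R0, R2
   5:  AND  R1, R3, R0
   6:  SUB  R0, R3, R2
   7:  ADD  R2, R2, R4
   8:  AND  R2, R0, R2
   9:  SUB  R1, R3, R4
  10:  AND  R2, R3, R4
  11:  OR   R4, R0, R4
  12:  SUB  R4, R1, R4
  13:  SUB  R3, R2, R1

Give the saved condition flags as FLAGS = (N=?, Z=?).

FLAGS = (N=0, Z=0)

after  0: R0=0xb9 R1=0xfe R2=0x3b R3=0x2b R4=0x42  N=0 Z=0
after  1: R0=0xb9 R1=0xff R2=0x3b R3=0x2b R4=0x42  N=1 Z=0
after  2: R0=0xfb R1=0xff R2=0x3b R3=0x2b R4=0x42  N=1 Z=0
after  3: R0=0xfb R1=0x41 R2=0x3b R3=0x2b R4=0x42  N=0 Z=0
after  4: R0=0xfb R1=0x41 R2=0xc0 R3=0x2b R4=0x42  N=1 Z=0
after  5: R0=0xfb R1=0x2b R2=0xc0 R3=0x2b R4=0x42  N=0 Z=0
after  6: R0=0x6b R1=0x2b R2=0xc0 R3=0x2b R4=0x42  N=0 Z=0
after  7: R0=0x6b R1=0x2b R2=0x02 R3=0x2b R4=0x42  N=0 Z=0
after  8: R0=0x6b R1=0x2b R2=0x02 R3=0x2b R4=0x42  N=0 Z=0
after  9: R0=0x6b R1=0xe9 R2=0x02 R3=0x2b R4=0x42  N=1 Z=0
after 10: R0=0x6b R1=0xe9 R2=0x02 R3=0x2b R4=0x42  N=0 Z=0
after 11: R0=0x6b R1=0xe9 R2=0x02 R3=0x2b R4=0x6b  N=0 Z=0
-- IRQ taken; context saved, return-PC = 12 --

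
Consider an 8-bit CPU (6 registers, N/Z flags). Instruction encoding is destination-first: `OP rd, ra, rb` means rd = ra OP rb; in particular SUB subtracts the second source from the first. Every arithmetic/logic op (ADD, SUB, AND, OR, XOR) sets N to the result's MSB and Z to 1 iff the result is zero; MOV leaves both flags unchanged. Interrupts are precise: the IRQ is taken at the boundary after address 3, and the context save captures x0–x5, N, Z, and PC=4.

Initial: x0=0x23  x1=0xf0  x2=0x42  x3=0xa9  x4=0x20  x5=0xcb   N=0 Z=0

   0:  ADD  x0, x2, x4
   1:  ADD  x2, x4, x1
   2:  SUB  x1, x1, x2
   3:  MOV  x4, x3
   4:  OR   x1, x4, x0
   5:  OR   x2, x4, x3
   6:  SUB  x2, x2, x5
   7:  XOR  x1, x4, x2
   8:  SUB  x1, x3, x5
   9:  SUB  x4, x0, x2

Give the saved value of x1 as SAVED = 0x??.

after  0: x0=0x62 x1=0xf0 x2=0x42 x3=0xa9 x4=0x20 x5=0xcb  N=0 Z=0
after  1: x0=0x62 x1=0xf0 x2=0x10 x3=0xa9 x4=0x20 x5=0xcb  N=0 Z=0
after  2: x0=0x62 x1=0xe0 x2=0x10 x3=0xa9 x4=0x20 x5=0xcb  N=1 Z=0
after  3: x0=0x62 x1=0xe0 x2=0x10 x3=0xa9 x4=0xa9 x5=0xcb  N=1 Z=0
-- IRQ taken; context saved, return-PC = 4 --

SAVED = 0xe0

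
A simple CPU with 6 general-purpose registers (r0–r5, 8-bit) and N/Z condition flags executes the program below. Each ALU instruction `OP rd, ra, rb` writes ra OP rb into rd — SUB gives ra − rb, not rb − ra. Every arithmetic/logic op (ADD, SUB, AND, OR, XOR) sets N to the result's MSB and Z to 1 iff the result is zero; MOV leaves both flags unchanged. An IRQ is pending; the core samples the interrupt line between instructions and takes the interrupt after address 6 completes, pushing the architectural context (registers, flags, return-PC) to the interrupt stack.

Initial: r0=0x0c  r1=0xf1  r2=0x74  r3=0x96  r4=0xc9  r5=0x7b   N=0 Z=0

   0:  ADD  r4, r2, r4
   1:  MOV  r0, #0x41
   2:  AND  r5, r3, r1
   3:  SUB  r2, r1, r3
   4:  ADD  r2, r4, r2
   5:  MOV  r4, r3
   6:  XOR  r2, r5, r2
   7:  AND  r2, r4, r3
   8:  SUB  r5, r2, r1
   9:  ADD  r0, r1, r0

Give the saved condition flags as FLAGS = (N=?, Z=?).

FLAGS = (N=0, Z=0)

after  0: r0=0x0c r1=0xf1 r2=0x74 r3=0x96 r4=0x3d r5=0x7b  N=0 Z=0
after  1: r0=0x41 r1=0xf1 r2=0x74 r3=0x96 r4=0x3d r5=0x7b  N=0 Z=0
after  2: r0=0x41 r1=0xf1 r2=0x74 r3=0x96 r4=0x3d r5=0x90  N=1 Z=0
after  3: r0=0x41 r1=0xf1 r2=0x5b r3=0x96 r4=0x3d r5=0x90  N=0 Z=0
after  4: r0=0x41 r1=0xf1 r2=0x98 r3=0x96 r4=0x3d r5=0x90  N=1 Z=0
after  5: r0=0x41 r1=0xf1 r2=0x98 r3=0x96 r4=0x96 r5=0x90  N=1 Z=0
after  6: r0=0x41 r1=0xf1 r2=0x08 r3=0x96 r4=0x96 r5=0x90  N=0 Z=0
-- IRQ taken; context saved, return-PC = 7 --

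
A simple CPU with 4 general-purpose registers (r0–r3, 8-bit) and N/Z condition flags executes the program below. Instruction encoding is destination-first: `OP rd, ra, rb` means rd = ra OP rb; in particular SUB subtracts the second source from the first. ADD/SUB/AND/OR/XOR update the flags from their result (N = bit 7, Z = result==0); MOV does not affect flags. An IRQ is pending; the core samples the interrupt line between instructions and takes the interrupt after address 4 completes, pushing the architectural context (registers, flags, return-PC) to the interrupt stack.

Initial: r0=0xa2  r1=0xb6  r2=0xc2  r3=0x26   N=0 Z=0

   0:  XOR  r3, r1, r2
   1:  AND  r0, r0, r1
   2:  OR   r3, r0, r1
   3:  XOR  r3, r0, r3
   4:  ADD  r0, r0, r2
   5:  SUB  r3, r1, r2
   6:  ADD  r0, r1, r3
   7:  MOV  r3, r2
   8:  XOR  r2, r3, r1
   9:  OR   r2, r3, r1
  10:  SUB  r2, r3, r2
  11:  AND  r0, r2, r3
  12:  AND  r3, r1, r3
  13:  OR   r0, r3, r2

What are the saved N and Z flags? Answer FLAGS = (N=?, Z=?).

FLAGS = (N=0, Z=0)

after  0: r0=0xa2 r1=0xb6 r2=0xc2 r3=0x74  N=0 Z=0
after  1: r0=0xa2 r1=0xb6 r2=0xc2 r3=0x74  N=1 Z=0
after  2: r0=0xa2 r1=0xb6 r2=0xc2 r3=0xb6  N=1 Z=0
after  3: r0=0xa2 r1=0xb6 r2=0xc2 r3=0x14  N=0 Z=0
after  4: r0=0x64 r1=0xb6 r2=0xc2 r3=0x14  N=0 Z=0
-- IRQ taken; context saved, return-PC = 5 --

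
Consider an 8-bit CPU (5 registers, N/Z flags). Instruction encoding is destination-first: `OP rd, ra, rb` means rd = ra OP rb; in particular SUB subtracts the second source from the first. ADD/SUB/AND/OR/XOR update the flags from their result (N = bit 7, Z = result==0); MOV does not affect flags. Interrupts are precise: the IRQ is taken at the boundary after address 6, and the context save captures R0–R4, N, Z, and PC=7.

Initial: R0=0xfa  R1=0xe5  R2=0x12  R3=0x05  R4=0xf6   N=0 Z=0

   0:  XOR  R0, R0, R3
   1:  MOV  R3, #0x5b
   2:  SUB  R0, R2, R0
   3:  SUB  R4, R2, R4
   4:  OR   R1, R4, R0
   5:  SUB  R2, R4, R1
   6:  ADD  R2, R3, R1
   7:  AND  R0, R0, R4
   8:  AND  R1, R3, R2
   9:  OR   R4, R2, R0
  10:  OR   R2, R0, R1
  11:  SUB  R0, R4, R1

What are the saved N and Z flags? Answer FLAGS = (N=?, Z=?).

FLAGS = (N=0, Z=0)

after  0: R0=0xff R1=0xe5 R2=0x12 R3=0x05 R4=0xf6  N=1 Z=0
after  1: R0=0xff R1=0xe5 R2=0x12 R3=0x5b R4=0xf6  N=1 Z=0
after  2: R0=0x13 R1=0xe5 R2=0x12 R3=0x5b R4=0xf6  N=0 Z=0
after  3: R0=0x13 R1=0xe5 R2=0x12 R3=0x5b R4=0x1c  N=0 Z=0
after  4: R0=0x13 R1=0x1f R2=0x12 R3=0x5b R4=0x1c  N=0 Z=0
after  5: R0=0x13 R1=0x1f R2=0xfd R3=0x5b R4=0x1c  N=1 Z=0
after  6: R0=0x13 R1=0x1f R2=0x7a R3=0x5b R4=0x1c  N=0 Z=0
-- IRQ taken; context saved, return-PC = 7 --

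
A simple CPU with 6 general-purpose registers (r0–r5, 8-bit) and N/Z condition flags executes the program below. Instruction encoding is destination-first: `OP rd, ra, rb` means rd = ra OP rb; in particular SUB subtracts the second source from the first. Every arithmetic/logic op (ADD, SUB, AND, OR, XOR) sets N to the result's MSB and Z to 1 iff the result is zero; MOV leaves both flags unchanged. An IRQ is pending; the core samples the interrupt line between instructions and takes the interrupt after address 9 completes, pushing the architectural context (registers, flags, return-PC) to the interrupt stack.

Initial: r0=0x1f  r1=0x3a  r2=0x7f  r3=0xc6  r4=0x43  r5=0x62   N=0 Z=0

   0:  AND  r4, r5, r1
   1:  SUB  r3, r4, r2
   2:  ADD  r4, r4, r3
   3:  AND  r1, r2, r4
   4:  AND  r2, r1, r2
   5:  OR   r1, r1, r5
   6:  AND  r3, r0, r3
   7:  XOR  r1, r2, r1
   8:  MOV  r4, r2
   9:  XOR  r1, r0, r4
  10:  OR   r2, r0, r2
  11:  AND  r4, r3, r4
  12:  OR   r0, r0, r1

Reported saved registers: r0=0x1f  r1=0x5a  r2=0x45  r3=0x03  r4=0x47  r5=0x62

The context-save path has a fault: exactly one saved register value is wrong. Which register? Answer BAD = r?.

BAD = r4

after  0: r0=0x1f r1=0x3a r2=0x7f r3=0xc6 r4=0x22 r5=0x62  N=0 Z=0
after  1: r0=0x1f r1=0x3a r2=0x7f r3=0xa3 r4=0x22 r5=0x62  N=1 Z=0
after  2: r0=0x1f r1=0x3a r2=0x7f r3=0xa3 r4=0xc5 r5=0x62  N=1 Z=0
after  3: r0=0x1f r1=0x45 r2=0x7f r3=0xa3 r4=0xc5 r5=0x62  N=0 Z=0
after  4: r0=0x1f r1=0x45 r2=0x45 r3=0xa3 r4=0xc5 r5=0x62  N=0 Z=0
after  5: r0=0x1f r1=0x67 r2=0x45 r3=0xa3 r4=0xc5 r5=0x62  N=0 Z=0
after  6: r0=0x1f r1=0x67 r2=0x45 r3=0x03 r4=0xc5 r5=0x62  N=0 Z=0
after  7: r0=0x1f r1=0x22 r2=0x45 r3=0x03 r4=0xc5 r5=0x62  N=0 Z=0
after  8: r0=0x1f r1=0x22 r2=0x45 r3=0x03 r4=0x45 r5=0x62  N=0 Z=0
after  9: r0=0x1f r1=0x5a r2=0x45 r3=0x03 r4=0x45 r5=0x62  N=0 Z=0
-- IRQ taken; context saved, return-PC = 10 --
mismatch: r4: reported 0x47 vs actual 0x45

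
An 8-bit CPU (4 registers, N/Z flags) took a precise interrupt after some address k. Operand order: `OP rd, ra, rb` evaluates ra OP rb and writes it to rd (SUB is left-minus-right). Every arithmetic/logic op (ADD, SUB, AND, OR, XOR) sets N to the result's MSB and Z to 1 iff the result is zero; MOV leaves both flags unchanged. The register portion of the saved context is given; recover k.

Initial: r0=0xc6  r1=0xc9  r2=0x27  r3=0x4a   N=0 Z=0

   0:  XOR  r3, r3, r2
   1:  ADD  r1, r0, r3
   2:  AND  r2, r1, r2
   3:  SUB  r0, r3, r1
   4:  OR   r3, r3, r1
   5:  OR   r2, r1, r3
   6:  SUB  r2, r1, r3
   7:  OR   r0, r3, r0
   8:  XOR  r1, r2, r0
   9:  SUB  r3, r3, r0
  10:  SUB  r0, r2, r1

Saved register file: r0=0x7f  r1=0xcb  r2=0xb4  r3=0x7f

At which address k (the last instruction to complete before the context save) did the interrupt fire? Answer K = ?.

after  0: r0=0xc6 r1=0xc9 r2=0x27 r3=0x6d  N=0 Z=0
after  1: r0=0xc6 r1=0x33 r2=0x27 r3=0x6d  N=0 Z=0
after  2: r0=0xc6 r1=0x33 r2=0x23 r3=0x6d  N=0 Z=0
after  3: r0=0x3a r1=0x33 r2=0x23 r3=0x6d  N=0 Z=0
after  4: r0=0x3a r1=0x33 r2=0x23 r3=0x7f  N=0 Z=0
after  5: r0=0x3a r1=0x33 r2=0x7f r3=0x7f  N=0 Z=0
after  6: r0=0x3a r1=0x33 r2=0xb4 r3=0x7f  N=1 Z=0
after  7: r0=0x7f r1=0x33 r2=0xb4 r3=0x7f  N=0 Z=0
after  8: r0=0x7f r1=0xcb r2=0xb4 r3=0x7f  N=1 Z=0
-- IRQ taken; context saved, return-PC = 9 --

K = 8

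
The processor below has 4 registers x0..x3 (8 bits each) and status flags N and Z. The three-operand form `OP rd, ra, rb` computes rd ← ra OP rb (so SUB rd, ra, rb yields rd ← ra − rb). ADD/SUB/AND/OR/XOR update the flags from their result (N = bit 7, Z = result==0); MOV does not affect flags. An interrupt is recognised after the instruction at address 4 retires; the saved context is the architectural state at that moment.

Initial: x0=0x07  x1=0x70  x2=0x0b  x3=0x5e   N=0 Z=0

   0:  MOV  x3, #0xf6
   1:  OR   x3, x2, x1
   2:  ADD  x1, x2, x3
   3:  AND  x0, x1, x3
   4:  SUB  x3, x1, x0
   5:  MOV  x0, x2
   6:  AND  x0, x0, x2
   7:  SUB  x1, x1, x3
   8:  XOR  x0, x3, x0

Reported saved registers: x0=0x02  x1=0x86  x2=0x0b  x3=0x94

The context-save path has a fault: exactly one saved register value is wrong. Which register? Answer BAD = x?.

after  0: x0=0x07 x1=0x70 x2=0x0b x3=0xf6  N=0 Z=0
after  1: x0=0x07 x1=0x70 x2=0x0b x3=0x7b  N=0 Z=0
after  2: x0=0x07 x1=0x86 x2=0x0b x3=0x7b  N=1 Z=0
after  3: x0=0x02 x1=0x86 x2=0x0b x3=0x7b  N=0 Z=0
after  4: x0=0x02 x1=0x86 x2=0x0b x3=0x84  N=1 Z=0
-- IRQ taken; context saved, return-PC = 5 --
mismatch: x3: reported 0x94 vs actual 0x84

BAD = x3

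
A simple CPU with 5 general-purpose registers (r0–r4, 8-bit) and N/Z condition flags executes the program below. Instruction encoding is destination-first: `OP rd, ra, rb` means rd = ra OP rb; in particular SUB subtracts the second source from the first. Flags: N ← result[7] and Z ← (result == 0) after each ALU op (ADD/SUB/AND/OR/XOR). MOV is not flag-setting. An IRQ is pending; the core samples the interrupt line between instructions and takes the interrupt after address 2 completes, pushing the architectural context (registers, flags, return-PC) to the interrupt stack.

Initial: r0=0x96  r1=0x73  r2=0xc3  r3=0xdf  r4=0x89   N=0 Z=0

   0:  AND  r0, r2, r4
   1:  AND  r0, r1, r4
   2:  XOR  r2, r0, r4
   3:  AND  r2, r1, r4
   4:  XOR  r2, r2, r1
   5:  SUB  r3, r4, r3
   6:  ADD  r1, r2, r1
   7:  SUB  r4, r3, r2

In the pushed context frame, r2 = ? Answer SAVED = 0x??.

after  0: r0=0x81 r1=0x73 r2=0xc3 r3=0xdf r4=0x89  N=1 Z=0
after  1: r0=0x01 r1=0x73 r2=0xc3 r3=0xdf r4=0x89  N=0 Z=0
after  2: r0=0x01 r1=0x73 r2=0x88 r3=0xdf r4=0x89  N=1 Z=0
-- IRQ taken; context saved, return-PC = 3 --

SAVED = 0x88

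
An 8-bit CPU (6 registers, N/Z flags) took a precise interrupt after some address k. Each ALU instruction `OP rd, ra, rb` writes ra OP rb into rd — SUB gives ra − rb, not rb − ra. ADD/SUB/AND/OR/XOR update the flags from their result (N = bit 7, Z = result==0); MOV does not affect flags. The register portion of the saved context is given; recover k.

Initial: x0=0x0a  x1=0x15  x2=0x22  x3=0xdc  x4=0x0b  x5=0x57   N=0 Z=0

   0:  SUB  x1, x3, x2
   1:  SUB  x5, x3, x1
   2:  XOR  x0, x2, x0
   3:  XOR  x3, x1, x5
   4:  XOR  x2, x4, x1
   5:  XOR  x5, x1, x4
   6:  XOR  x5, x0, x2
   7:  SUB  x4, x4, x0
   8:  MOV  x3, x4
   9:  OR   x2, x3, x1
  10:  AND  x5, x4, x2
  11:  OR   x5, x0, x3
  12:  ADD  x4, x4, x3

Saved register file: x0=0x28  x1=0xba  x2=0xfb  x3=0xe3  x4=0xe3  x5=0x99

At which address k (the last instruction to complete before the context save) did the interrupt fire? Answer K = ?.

K = 9

after  0: x0=0x0a x1=0xba x2=0x22 x3=0xdc x4=0x0b x5=0x57  N=1 Z=0
after  1: x0=0x0a x1=0xba x2=0x22 x3=0xdc x4=0x0b x5=0x22  N=0 Z=0
after  2: x0=0x28 x1=0xba x2=0x22 x3=0xdc x4=0x0b x5=0x22  N=0 Z=0
after  3: x0=0x28 x1=0xba x2=0x22 x3=0x98 x4=0x0b x5=0x22  N=1 Z=0
after  4: x0=0x28 x1=0xba x2=0xb1 x3=0x98 x4=0x0b x5=0x22  N=1 Z=0
after  5: x0=0x28 x1=0xba x2=0xb1 x3=0x98 x4=0x0b x5=0xb1  N=1 Z=0
after  6: x0=0x28 x1=0xba x2=0xb1 x3=0x98 x4=0x0b x5=0x99  N=1 Z=0
after  7: x0=0x28 x1=0xba x2=0xb1 x3=0x98 x4=0xe3 x5=0x99  N=1 Z=0
after  8: x0=0x28 x1=0xba x2=0xb1 x3=0xe3 x4=0xe3 x5=0x99  N=1 Z=0
after  9: x0=0x28 x1=0xba x2=0xfb x3=0xe3 x4=0xe3 x5=0x99  N=1 Z=0
-- IRQ taken; context saved, return-PC = 10 --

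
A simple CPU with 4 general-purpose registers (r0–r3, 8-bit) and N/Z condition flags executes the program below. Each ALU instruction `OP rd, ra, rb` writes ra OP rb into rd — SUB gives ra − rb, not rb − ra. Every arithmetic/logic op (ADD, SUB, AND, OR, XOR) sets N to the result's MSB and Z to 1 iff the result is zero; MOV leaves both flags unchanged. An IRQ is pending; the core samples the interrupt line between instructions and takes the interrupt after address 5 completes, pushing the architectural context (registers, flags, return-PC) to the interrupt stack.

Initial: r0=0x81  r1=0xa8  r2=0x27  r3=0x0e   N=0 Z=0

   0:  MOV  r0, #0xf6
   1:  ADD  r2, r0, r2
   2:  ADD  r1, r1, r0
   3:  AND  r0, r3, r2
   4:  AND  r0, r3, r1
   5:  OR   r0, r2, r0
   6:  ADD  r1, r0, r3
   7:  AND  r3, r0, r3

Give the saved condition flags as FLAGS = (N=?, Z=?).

FLAGS = (N=0, Z=0)

after  0: r0=0xf6 r1=0xa8 r2=0x27 r3=0x0e  N=0 Z=0
after  1: r0=0xf6 r1=0xa8 r2=0x1d r3=0x0e  N=0 Z=0
after  2: r0=0xf6 r1=0x9e r2=0x1d r3=0x0e  N=1 Z=0
after  3: r0=0x0c r1=0x9e r2=0x1d r3=0x0e  N=0 Z=0
after  4: r0=0x0e r1=0x9e r2=0x1d r3=0x0e  N=0 Z=0
after  5: r0=0x1f r1=0x9e r2=0x1d r3=0x0e  N=0 Z=0
-- IRQ taken; context saved, return-PC = 6 --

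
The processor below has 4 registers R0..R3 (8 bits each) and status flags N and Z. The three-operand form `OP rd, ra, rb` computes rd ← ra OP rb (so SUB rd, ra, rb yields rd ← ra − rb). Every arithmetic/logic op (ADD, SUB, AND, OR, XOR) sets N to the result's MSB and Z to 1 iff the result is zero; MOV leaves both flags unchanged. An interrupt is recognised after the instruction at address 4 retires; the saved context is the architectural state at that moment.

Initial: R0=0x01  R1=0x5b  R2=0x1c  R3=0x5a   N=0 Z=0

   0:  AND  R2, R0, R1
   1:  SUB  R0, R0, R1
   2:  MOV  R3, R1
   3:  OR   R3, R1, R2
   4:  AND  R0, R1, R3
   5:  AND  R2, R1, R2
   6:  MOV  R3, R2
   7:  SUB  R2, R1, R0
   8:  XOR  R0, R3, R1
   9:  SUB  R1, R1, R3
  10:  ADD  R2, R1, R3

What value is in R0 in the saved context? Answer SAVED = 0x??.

after  0: R0=0x01 R1=0x5b R2=0x01 R3=0x5a  N=0 Z=0
after  1: R0=0xa6 R1=0x5b R2=0x01 R3=0x5a  N=1 Z=0
after  2: R0=0xa6 R1=0x5b R2=0x01 R3=0x5b  N=1 Z=0
after  3: R0=0xa6 R1=0x5b R2=0x01 R3=0x5b  N=0 Z=0
after  4: R0=0x5b R1=0x5b R2=0x01 R3=0x5b  N=0 Z=0
-- IRQ taken; context saved, return-PC = 5 --

SAVED = 0x5b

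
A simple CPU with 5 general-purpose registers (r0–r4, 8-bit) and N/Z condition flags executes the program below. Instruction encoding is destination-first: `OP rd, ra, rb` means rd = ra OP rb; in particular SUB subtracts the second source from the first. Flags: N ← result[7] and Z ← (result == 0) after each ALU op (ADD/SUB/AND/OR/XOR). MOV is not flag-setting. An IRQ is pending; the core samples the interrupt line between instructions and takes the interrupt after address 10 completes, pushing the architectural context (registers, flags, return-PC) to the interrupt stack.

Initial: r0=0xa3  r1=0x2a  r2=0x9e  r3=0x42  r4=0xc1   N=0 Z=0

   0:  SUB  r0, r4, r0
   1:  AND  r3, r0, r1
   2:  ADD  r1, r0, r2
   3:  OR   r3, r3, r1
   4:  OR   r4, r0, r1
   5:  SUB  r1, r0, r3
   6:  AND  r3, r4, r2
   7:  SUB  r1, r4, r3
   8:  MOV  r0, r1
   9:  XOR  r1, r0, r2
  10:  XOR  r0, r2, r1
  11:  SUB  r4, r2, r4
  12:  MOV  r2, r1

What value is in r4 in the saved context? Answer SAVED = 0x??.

SAVED = 0xbe

after  0: r0=0x1e r1=0x2a r2=0x9e r3=0x42 r4=0xc1  N=0 Z=0
after  1: r0=0x1e r1=0x2a r2=0x9e r3=0x0a r4=0xc1  N=0 Z=0
after  2: r0=0x1e r1=0xbc r2=0x9e r3=0x0a r4=0xc1  N=1 Z=0
after  3: r0=0x1e r1=0xbc r2=0x9e r3=0xbe r4=0xc1  N=1 Z=0
after  4: r0=0x1e r1=0xbc r2=0x9e r3=0xbe r4=0xbe  N=1 Z=0
after  5: r0=0x1e r1=0x60 r2=0x9e r3=0xbe r4=0xbe  N=0 Z=0
after  6: r0=0x1e r1=0x60 r2=0x9e r3=0x9e r4=0xbe  N=1 Z=0
after  7: r0=0x1e r1=0x20 r2=0x9e r3=0x9e r4=0xbe  N=0 Z=0
after  8: r0=0x20 r1=0x20 r2=0x9e r3=0x9e r4=0xbe  N=0 Z=0
after  9: r0=0x20 r1=0xbe r2=0x9e r3=0x9e r4=0xbe  N=1 Z=0
after 10: r0=0x20 r1=0xbe r2=0x9e r3=0x9e r4=0xbe  N=0 Z=0
-- IRQ taken; context saved, return-PC = 11 --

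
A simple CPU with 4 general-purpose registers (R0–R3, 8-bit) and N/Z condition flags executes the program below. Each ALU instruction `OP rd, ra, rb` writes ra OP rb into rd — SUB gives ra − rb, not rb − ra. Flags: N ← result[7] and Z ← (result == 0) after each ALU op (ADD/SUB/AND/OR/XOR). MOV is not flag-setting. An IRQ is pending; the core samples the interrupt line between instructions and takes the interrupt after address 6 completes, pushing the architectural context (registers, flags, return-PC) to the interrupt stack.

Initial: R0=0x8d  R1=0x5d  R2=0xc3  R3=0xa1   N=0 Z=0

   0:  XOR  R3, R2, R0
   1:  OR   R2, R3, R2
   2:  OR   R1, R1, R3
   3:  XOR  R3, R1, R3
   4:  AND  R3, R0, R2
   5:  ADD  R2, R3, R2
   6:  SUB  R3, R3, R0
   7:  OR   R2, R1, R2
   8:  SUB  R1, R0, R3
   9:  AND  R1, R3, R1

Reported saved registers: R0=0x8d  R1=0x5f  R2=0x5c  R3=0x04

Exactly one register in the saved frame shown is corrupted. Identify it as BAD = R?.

after  0: R0=0x8d R1=0x5d R2=0xc3 R3=0x4e  N=0 Z=0
after  1: R0=0x8d R1=0x5d R2=0xcf R3=0x4e  N=1 Z=0
after  2: R0=0x8d R1=0x5f R2=0xcf R3=0x4e  N=0 Z=0
after  3: R0=0x8d R1=0x5f R2=0xcf R3=0x11  N=0 Z=0
after  4: R0=0x8d R1=0x5f R2=0xcf R3=0x8d  N=1 Z=0
after  5: R0=0x8d R1=0x5f R2=0x5c R3=0x8d  N=0 Z=0
after  6: R0=0x8d R1=0x5f R2=0x5c R3=0x00  N=0 Z=1
-- IRQ taken; context saved, return-PC = 7 --
mismatch: R3: reported 0x04 vs actual 0x00

BAD = R3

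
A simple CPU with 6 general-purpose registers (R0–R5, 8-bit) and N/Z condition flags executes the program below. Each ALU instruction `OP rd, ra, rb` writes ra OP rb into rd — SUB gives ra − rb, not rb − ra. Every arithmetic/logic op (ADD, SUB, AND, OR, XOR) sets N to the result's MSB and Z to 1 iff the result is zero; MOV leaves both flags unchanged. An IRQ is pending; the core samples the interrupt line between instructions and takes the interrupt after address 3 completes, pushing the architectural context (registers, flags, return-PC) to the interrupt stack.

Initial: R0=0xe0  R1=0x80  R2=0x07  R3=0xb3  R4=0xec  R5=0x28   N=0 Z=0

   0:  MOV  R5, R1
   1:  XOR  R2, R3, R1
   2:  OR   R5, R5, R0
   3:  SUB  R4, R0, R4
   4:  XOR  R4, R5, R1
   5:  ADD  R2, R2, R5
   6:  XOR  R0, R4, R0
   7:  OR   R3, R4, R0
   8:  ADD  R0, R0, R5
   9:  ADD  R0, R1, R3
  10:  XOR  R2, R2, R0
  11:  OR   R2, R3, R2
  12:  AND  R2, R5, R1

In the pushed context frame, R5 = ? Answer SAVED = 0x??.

after  0: R0=0xe0 R1=0x80 R2=0x07 R3=0xb3 R4=0xec R5=0x80  N=0 Z=0
after  1: R0=0xe0 R1=0x80 R2=0x33 R3=0xb3 R4=0xec R5=0x80  N=0 Z=0
after  2: R0=0xe0 R1=0x80 R2=0x33 R3=0xb3 R4=0xec R5=0xe0  N=1 Z=0
after  3: R0=0xe0 R1=0x80 R2=0x33 R3=0xb3 R4=0xf4 R5=0xe0  N=1 Z=0
-- IRQ taken; context saved, return-PC = 4 --

SAVED = 0xe0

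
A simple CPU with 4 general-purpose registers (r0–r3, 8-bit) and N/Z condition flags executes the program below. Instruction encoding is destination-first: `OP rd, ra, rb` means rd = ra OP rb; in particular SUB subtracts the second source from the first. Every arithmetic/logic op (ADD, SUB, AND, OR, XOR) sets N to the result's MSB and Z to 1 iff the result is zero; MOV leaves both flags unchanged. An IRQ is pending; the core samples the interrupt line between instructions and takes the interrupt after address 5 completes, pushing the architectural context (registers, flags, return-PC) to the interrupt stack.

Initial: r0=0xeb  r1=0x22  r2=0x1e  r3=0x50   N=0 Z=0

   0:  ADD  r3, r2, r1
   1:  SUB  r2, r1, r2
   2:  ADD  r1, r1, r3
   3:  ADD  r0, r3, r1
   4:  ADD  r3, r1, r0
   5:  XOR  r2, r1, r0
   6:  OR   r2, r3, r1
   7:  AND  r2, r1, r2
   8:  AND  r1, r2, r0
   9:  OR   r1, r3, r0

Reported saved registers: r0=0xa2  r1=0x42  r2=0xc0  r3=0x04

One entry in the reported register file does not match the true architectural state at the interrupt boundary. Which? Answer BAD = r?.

after  0: r0=0xeb r1=0x22 r2=0x1e r3=0x40  N=0 Z=0
after  1: r0=0xeb r1=0x22 r2=0x04 r3=0x40  N=0 Z=0
after  2: r0=0xeb r1=0x62 r2=0x04 r3=0x40  N=0 Z=0
after  3: r0=0xa2 r1=0x62 r2=0x04 r3=0x40  N=1 Z=0
after  4: r0=0xa2 r1=0x62 r2=0x04 r3=0x04  N=0 Z=0
after  5: r0=0xa2 r1=0x62 r2=0xc0 r3=0x04  N=1 Z=0
-- IRQ taken; context saved, return-PC = 6 --
mismatch: r1: reported 0x42 vs actual 0x62

BAD = r1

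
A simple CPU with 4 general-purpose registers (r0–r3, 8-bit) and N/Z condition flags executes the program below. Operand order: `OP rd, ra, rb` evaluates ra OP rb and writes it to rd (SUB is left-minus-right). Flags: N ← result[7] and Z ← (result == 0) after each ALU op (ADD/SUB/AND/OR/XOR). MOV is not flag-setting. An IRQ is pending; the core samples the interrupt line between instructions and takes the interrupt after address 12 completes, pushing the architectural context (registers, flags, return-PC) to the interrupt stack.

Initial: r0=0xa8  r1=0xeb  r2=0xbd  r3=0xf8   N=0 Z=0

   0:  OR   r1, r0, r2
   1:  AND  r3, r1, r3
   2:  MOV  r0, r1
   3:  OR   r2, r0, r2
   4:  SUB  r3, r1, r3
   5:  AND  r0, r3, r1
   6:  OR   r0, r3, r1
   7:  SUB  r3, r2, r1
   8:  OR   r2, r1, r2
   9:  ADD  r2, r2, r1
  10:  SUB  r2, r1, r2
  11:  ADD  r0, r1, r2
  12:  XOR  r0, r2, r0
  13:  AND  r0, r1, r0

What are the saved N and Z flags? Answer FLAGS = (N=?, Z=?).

after  0: r0=0xa8 r1=0xbd r2=0xbd r3=0xf8  N=1 Z=0
after  1: r0=0xa8 r1=0xbd r2=0xbd r3=0xb8  N=1 Z=0
after  2: r0=0xbd r1=0xbd r2=0xbd r3=0xb8  N=1 Z=0
after  3: r0=0xbd r1=0xbd r2=0xbd r3=0xb8  N=1 Z=0
after  4: r0=0xbd r1=0xbd r2=0xbd r3=0x05  N=0 Z=0
after  5: r0=0x05 r1=0xbd r2=0xbd r3=0x05  N=0 Z=0
after  6: r0=0xbd r1=0xbd r2=0xbd r3=0x05  N=1 Z=0
after  7: r0=0xbd r1=0xbd r2=0xbd r3=0x00  N=0 Z=1
after  8: r0=0xbd r1=0xbd r2=0xbd r3=0x00  N=1 Z=0
after  9: r0=0xbd r1=0xbd r2=0x7a r3=0x00  N=0 Z=0
after 10: r0=0xbd r1=0xbd r2=0x43 r3=0x00  N=0 Z=0
after 11: r0=0x00 r1=0xbd r2=0x43 r3=0x00  N=0 Z=1
after 12: r0=0x43 r1=0xbd r2=0x43 r3=0x00  N=0 Z=0
-- IRQ taken; context saved, return-PC = 13 --

FLAGS = (N=0, Z=0)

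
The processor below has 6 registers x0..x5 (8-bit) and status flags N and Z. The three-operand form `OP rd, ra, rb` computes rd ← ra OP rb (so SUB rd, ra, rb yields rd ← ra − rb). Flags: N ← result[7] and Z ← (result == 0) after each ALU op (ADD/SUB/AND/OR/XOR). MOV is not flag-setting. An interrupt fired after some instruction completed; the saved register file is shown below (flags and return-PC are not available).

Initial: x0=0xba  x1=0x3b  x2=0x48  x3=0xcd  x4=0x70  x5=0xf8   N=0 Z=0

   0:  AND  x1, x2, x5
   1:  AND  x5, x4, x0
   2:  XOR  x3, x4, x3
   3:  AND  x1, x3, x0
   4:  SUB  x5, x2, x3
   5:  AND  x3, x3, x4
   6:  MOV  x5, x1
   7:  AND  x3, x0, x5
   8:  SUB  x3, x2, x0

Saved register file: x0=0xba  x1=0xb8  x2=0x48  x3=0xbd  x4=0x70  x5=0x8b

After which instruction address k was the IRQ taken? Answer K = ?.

K = 4

after  0: x0=0xba x1=0x48 x2=0x48 x3=0xcd x4=0x70 x5=0xf8  N=0 Z=0
after  1: x0=0xba x1=0x48 x2=0x48 x3=0xcd x4=0x70 x5=0x30  N=0 Z=0
after  2: x0=0xba x1=0x48 x2=0x48 x3=0xbd x4=0x70 x5=0x30  N=1 Z=0
after  3: x0=0xba x1=0xb8 x2=0x48 x3=0xbd x4=0x70 x5=0x30  N=1 Z=0
after  4: x0=0xba x1=0xb8 x2=0x48 x3=0xbd x4=0x70 x5=0x8b  N=1 Z=0
-- IRQ taken; context saved, return-PC = 5 --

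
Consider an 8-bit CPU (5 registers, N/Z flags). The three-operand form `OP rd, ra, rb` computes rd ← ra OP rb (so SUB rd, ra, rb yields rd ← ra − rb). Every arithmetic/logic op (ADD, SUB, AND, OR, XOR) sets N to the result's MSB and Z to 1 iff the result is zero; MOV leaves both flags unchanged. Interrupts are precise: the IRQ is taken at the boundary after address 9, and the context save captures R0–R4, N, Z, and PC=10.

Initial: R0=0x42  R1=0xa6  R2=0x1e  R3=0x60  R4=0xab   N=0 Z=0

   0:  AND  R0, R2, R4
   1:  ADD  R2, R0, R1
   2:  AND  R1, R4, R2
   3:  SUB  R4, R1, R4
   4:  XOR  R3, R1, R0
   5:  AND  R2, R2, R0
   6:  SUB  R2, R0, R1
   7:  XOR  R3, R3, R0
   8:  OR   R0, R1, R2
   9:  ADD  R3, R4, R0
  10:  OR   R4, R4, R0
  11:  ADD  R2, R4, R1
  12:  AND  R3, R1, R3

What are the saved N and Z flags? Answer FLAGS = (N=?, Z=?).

FLAGS = (N=1, Z=0)

after  0: R0=0x0a R1=0xa6 R2=0x1e R3=0x60 R4=0xab  N=0 Z=0
after  1: R0=0x0a R1=0xa6 R2=0xb0 R3=0x60 R4=0xab  N=1 Z=0
after  2: R0=0x0a R1=0xa0 R2=0xb0 R3=0x60 R4=0xab  N=1 Z=0
after  3: R0=0x0a R1=0xa0 R2=0xb0 R3=0x60 R4=0xf5  N=1 Z=0
after  4: R0=0x0a R1=0xa0 R2=0xb0 R3=0xaa R4=0xf5  N=1 Z=0
after  5: R0=0x0a R1=0xa0 R2=0x00 R3=0xaa R4=0xf5  N=0 Z=1
after  6: R0=0x0a R1=0xa0 R2=0x6a R3=0xaa R4=0xf5  N=0 Z=0
after  7: R0=0x0a R1=0xa0 R2=0x6a R3=0xa0 R4=0xf5  N=1 Z=0
after  8: R0=0xea R1=0xa0 R2=0x6a R3=0xa0 R4=0xf5  N=1 Z=0
after  9: R0=0xea R1=0xa0 R2=0x6a R3=0xdf R4=0xf5  N=1 Z=0
-- IRQ taken; context saved, return-PC = 10 --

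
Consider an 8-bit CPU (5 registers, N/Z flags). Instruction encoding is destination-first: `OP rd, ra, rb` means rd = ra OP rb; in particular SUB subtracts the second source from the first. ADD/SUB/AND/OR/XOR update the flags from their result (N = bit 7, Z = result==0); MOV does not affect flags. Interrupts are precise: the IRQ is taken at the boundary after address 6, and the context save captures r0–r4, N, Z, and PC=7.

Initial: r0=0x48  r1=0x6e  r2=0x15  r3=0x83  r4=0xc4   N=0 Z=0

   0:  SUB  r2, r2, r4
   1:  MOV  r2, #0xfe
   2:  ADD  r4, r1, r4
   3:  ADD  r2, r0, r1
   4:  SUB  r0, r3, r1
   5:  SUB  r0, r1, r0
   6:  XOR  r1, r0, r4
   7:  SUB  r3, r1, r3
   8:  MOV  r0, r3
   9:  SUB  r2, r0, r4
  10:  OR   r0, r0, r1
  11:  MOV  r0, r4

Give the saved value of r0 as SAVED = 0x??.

after  0: r0=0x48 r1=0x6e r2=0x51 r3=0x83 r4=0xc4  N=0 Z=0
after  1: r0=0x48 r1=0x6e r2=0xfe r3=0x83 r4=0xc4  N=0 Z=0
after  2: r0=0x48 r1=0x6e r2=0xfe r3=0x83 r4=0x32  N=0 Z=0
after  3: r0=0x48 r1=0x6e r2=0xb6 r3=0x83 r4=0x32  N=1 Z=0
after  4: r0=0x15 r1=0x6e r2=0xb6 r3=0x83 r4=0x32  N=0 Z=0
after  5: r0=0x59 r1=0x6e r2=0xb6 r3=0x83 r4=0x32  N=0 Z=0
after  6: r0=0x59 r1=0x6b r2=0xb6 r3=0x83 r4=0x32  N=0 Z=0
-- IRQ taken; context saved, return-PC = 7 --

SAVED = 0x59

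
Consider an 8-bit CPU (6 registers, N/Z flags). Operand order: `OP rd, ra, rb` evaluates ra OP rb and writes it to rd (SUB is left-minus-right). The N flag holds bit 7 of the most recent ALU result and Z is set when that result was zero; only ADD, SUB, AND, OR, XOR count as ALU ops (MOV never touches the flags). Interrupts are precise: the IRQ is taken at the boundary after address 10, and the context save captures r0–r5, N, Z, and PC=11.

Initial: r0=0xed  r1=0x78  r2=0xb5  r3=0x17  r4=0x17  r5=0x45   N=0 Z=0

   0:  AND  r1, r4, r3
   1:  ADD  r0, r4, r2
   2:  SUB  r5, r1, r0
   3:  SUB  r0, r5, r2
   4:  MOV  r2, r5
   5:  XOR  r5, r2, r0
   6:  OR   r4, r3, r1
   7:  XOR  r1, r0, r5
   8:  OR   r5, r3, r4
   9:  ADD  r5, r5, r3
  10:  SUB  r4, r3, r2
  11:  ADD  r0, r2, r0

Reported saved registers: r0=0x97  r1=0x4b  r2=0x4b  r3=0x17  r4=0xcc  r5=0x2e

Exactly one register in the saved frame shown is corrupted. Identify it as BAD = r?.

BAD = r0

after  0: r0=0xed r1=0x17 r2=0xb5 r3=0x17 r4=0x17 r5=0x45  N=0 Z=0
after  1: r0=0xcc r1=0x17 r2=0xb5 r3=0x17 r4=0x17 r5=0x45  N=1 Z=0
after  2: r0=0xcc r1=0x17 r2=0xb5 r3=0x17 r4=0x17 r5=0x4b  N=0 Z=0
after  3: r0=0x96 r1=0x17 r2=0xb5 r3=0x17 r4=0x17 r5=0x4b  N=1 Z=0
after  4: r0=0x96 r1=0x17 r2=0x4b r3=0x17 r4=0x17 r5=0x4b  N=1 Z=0
after  5: r0=0x96 r1=0x17 r2=0x4b r3=0x17 r4=0x17 r5=0xdd  N=1 Z=0
after  6: r0=0x96 r1=0x17 r2=0x4b r3=0x17 r4=0x17 r5=0xdd  N=0 Z=0
after  7: r0=0x96 r1=0x4b r2=0x4b r3=0x17 r4=0x17 r5=0xdd  N=0 Z=0
after  8: r0=0x96 r1=0x4b r2=0x4b r3=0x17 r4=0x17 r5=0x17  N=0 Z=0
after  9: r0=0x96 r1=0x4b r2=0x4b r3=0x17 r4=0x17 r5=0x2e  N=0 Z=0
after 10: r0=0x96 r1=0x4b r2=0x4b r3=0x17 r4=0xcc r5=0x2e  N=1 Z=0
-- IRQ taken; context saved, return-PC = 11 --
mismatch: r0: reported 0x97 vs actual 0x96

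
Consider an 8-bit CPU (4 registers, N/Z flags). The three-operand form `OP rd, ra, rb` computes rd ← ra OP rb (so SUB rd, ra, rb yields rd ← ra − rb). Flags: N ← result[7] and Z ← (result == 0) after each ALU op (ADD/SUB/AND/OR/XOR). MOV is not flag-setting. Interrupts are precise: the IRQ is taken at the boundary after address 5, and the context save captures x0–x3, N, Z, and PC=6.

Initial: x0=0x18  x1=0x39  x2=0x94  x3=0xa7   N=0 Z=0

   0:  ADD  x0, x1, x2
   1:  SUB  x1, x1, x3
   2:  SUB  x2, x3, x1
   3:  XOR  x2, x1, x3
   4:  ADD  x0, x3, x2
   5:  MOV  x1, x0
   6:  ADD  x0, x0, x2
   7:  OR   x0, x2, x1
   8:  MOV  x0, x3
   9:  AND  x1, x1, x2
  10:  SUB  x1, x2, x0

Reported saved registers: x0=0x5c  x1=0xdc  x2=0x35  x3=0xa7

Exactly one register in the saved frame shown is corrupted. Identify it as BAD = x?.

BAD = x0

after  0: x0=0xcd x1=0x39 x2=0x94 x3=0xa7  N=1 Z=0
after  1: x0=0xcd x1=0x92 x2=0x94 x3=0xa7  N=1 Z=0
after  2: x0=0xcd x1=0x92 x2=0x15 x3=0xa7  N=0 Z=0
after  3: x0=0xcd x1=0x92 x2=0x35 x3=0xa7  N=0 Z=0
after  4: x0=0xdc x1=0x92 x2=0x35 x3=0xa7  N=1 Z=0
after  5: x0=0xdc x1=0xdc x2=0x35 x3=0xa7  N=1 Z=0
-- IRQ taken; context saved, return-PC = 6 --
mismatch: x0: reported 0x5c vs actual 0xdc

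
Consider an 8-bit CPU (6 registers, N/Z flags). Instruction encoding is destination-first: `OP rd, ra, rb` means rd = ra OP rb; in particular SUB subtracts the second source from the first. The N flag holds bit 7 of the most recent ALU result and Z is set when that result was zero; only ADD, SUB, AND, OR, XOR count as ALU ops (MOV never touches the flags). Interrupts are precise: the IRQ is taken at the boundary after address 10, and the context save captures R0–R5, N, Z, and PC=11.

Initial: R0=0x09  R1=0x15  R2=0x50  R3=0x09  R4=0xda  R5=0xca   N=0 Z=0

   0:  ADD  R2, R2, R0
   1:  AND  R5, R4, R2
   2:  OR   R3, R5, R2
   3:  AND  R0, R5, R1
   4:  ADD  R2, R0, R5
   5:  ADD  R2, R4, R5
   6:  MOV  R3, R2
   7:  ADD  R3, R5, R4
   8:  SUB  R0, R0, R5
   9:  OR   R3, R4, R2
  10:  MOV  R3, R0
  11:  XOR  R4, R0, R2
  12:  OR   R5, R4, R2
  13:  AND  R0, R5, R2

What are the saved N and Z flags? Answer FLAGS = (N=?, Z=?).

FLAGS = (N=1, Z=0)

after  0: R0=0x09 R1=0x15 R2=0x59 R3=0x09 R4=0xda R5=0xca  N=0 Z=0
after  1: R0=0x09 R1=0x15 R2=0x59 R3=0x09 R4=0xda R5=0x58  N=0 Z=0
after  2: R0=0x09 R1=0x15 R2=0x59 R3=0x59 R4=0xda R5=0x58  N=0 Z=0
after  3: R0=0x10 R1=0x15 R2=0x59 R3=0x59 R4=0xda R5=0x58  N=0 Z=0
after  4: R0=0x10 R1=0x15 R2=0x68 R3=0x59 R4=0xda R5=0x58  N=0 Z=0
after  5: R0=0x10 R1=0x15 R2=0x32 R3=0x59 R4=0xda R5=0x58  N=0 Z=0
after  6: R0=0x10 R1=0x15 R2=0x32 R3=0x32 R4=0xda R5=0x58  N=0 Z=0
after  7: R0=0x10 R1=0x15 R2=0x32 R3=0x32 R4=0xda R5=0x58  N=0 Z=0
after  8: R0=0xb8 R1=0x15 R2=0x32 R3=0x32 R4=0xda R5=0x58  N=1 Z=0
after  9: R0=0xb8 R1=0x15 R2=0x32 R3=0xfa R4=0xda R5=0x58  N=1 Z=0
after 10: R0=0xb8 R1=0x15 R2=0x32 R3=0xb8 R4=0xda R5=0x58  N=1 Z=0
-- IRQ taken; context saved, return-PC = 11 --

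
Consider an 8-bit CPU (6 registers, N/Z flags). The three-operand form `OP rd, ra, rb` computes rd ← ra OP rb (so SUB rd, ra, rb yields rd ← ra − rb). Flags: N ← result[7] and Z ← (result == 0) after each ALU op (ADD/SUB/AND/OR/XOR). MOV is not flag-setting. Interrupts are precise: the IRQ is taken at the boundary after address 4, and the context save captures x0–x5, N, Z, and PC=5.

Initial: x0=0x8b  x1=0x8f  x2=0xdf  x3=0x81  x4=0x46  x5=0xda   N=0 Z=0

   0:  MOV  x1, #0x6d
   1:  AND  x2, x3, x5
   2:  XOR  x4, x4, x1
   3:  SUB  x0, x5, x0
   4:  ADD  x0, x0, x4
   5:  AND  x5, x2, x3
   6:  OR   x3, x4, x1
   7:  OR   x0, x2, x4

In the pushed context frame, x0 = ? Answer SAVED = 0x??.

SAVED = 0x7a

after  0: x0=0x8b x1=0x6d x2=0xdf x3=0x81 x4=0x46 x5=0xda  N=0 Z=0
after  1: x0=0x8b x1=0x6d x2=0x80 x3=0x81 x4=0x46 x5=0xda  N=1 Z=0
after  2: x0=0x8b x1=0x6d x2=0x80 x3=0x81 x4=0x2b x5=0xda  N=0 Z=0
after  3: x0=0x4f x1=0x6d x2=0x80 x3=0x81 x4=0x2b x5=0xda  N=0 Z=0
after  4: x0=0x7a x1=0x6d x2=0x80 x3=0x81 x4=0x2b x5=0xda  N=0 Z=0
-- IRQ taken; context saved, return-PC = 5 --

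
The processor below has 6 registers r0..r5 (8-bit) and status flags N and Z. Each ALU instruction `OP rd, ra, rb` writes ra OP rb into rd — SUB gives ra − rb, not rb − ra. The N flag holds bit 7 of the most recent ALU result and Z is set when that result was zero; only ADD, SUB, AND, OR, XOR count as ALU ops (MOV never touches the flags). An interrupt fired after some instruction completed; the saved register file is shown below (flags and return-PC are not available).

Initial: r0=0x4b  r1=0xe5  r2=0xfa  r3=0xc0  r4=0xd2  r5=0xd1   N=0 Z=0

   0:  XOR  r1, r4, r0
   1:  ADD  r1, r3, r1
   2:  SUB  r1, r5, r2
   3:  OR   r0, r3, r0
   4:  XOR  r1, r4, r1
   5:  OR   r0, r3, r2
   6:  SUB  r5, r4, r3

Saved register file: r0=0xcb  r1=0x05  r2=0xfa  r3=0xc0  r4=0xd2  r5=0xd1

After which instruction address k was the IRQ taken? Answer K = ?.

K = 4

after  0: r0=0x4b r1=0x99 r2=0xfa r3=0xc0 r4=0xd2 r5=0xd1  N=1 Z=0
after  1: r0=0x4b r1=0x59 r2=0xfa r3=0xc0 r4=0xd2 r5=0xd1  N=0 Z=0
after  2: r0=0x4b r1=0xd7 r2=0xfa r3=0xc0 r4=0xd2 r5=0xd1  N=1 Z=0
after  3: r0=0xcb r1=0xd7 r2=0xfa r3=0xc0 r4=0xd2 r5=0xd1  N=1 Z=0
after  4: r0=0xcb r1=0x05 r2=0xfa r3=0xc0 r4=0xd2 r5=0xd1  N=0 Z=0
-- IRQ taken; context saved, return-PC = 5 --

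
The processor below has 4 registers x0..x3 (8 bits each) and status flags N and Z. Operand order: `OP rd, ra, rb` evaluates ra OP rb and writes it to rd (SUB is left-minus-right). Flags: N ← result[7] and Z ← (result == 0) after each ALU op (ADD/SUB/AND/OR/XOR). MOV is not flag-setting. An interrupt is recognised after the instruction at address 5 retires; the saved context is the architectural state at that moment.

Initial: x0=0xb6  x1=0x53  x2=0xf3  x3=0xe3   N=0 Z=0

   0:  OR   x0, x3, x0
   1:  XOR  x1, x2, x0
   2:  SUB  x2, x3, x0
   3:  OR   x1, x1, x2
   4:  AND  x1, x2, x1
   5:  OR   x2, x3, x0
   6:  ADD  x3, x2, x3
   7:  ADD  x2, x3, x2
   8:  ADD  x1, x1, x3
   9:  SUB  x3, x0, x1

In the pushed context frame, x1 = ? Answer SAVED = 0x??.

after  0: x0=0xf7 x1=0x53 x2=0xf3 x3=0xe3  N=1 Z=0
after  1: x0=0xf7 x1=0x04 x2=0xf3 x3=0xe3  N=0 Z=0
after  2: x0=0xf7 x1=0x04 x2=0xec x3=0xe3  N=1 Z=0
after  3: x0=0xf7 x1=0xec x2=0xec x3=0xe3  N=1 Z=0
after  4: x0=0xf7 x1=0xec x2=0xec x3=0xe3  N=1 Z=0
after  5: x0=0xf7 x1=0xec x2=0xf7 x3=0xe3  N=1 Z=0
-- IRQ taken; context saved, return-PC = 6 --

SAVED = 0xec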